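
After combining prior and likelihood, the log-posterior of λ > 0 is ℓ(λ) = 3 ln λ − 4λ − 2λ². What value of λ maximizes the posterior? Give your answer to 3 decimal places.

λ̂_MAP = 0.500

ℓ'(λ) = 3/λ − 4 − 4λ. Setting this to zero and multiplying by λ: 4λ² + 4λ − 3 = 0.
λ = (−4 + √(4² + 4·4·3)) / (2·4) = (−4 + √64) / 8 = (−4 + 8)/8 = 1/2.
ℓ''(λ) = −3/λ² − 4 < 0, confirming a maximum.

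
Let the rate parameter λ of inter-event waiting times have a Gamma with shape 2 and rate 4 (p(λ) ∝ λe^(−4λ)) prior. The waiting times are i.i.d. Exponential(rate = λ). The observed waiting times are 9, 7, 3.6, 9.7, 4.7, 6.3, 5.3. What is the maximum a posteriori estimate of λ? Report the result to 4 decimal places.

λ̂_MAP = 0.1613

The Exponential(rate=λ) likelihood is ∝ λ^n e^(−λΣtᵢ). Here n = 7 and Σtᵢ = 9 + 7 + 3.6 + 9.7 + 4.7 + 6.3 + 5.3 = 45.6.
Posterior ∝ λe^(−4λ) · λ^7e^(−45.6λ) = λ^8e^(−49.6λ), i.e. Gamma(9, 49.6).
Mode = (a−1)/b = 8/49.6 ≈ 0.1613.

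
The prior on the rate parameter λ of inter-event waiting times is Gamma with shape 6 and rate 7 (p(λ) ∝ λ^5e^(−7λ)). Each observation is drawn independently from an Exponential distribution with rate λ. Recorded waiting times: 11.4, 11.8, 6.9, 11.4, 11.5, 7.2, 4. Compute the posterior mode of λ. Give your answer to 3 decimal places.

The Exponential(rate=λ) likelihood is ∝ λ^n e^(−λΣtᵢ). Here n = 7 and Σtᵢ = 11.4 + 11.8 + 6.9 + 11.4 + 11.5 + 7.2 + 4 = 64.2.
Posterior ∝ λ^5e^(−7λ) · λ^7e^(−64.2λ) = λ^12e^(−71.2λ), i.e. Gamma(13, 71.2).
Mode = (a−1)/b = 12/71.2 ≈ 0.169.

λ̂_MAP = 0.169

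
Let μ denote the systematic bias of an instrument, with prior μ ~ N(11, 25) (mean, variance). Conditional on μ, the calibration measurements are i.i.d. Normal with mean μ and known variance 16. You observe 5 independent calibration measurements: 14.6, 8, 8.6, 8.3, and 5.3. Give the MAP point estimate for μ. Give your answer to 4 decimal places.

μ̂_MAP = 9.1915

n = 5; x̄ = (14.6 + 8 + 8.6 + 8.3 + 5.3)/5 = 44.8/5 = 8.96.
For a Normal prior and Normal likelihood with known variance, the posterior is Normal; its mode equals its mean, the precision-weighted average.
Prior precision 1/σ₀² = 1/25 = 0.04; data precision n/σ² = 5/16 = 0.3125.
μ̂ = (0.04·11 + 0.3125·8.96) / (0.04 + 0.3125) = 3.24/0.3525 = 432/47 ≈ 9.1915.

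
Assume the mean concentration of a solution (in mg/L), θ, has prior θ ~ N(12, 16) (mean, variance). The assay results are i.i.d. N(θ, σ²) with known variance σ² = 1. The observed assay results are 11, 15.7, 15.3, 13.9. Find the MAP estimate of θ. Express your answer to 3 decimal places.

n = 4; x̄ = (11 + 15.7 + 15.3 + 13.9)/4 = 55.9/4 = 13.975.
For a Normal prior and Normal likelihood with known variance, the posterior is Normal; its mode equals its mean, the precision-weighted average.
Prior precision 1/σ₀² = 1/16 = 0.0625; data precision n/σ² = 4/1 = 4.
θ̂ = (0.0625·12 + 4·13.975) / (0.0625 + 4) = 56.65/4.0625 = 4532/325 ≈ 13.945.

θ̂_MAP = 13.945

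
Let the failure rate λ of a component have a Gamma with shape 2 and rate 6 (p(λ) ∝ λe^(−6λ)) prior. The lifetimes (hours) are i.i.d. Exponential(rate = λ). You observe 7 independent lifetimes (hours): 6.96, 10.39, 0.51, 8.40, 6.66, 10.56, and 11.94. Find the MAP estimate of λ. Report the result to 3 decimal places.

The Exponential(rate=λ) likelihood is ∝ λ^n e^(−λΣtᵢ). Here n = 7 and Σtᵢ = 6.96 + 10.39 + 0.51 + 8.40 + 6.66 + 10.56 + 11.94 = 55.42.
Posterior ∝ λe^(−6λ) · λ^7e^(−55.42λ) = λ^8e^(−61.42λ), i.e. Gamma(9, 61.42).
Mode = (a−1)/b = 8/61.42 ≈ 0.130.

λ̂_MAP = 0.130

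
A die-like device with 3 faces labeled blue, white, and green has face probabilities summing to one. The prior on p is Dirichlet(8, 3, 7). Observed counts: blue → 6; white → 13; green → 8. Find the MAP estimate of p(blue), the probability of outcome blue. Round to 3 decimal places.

The posterior is Dirichlet(αᵢ + nᵢ) = Dirichlet(14, 16, 15).
For a Dirichlet(a₁,…,a_K) with all aᵢ > 1, the mode has j-th component (aⱼ − 1)/(Σaᵢ − K).
Here Σaᵢ = 45 and K = 3, so p(blue) = (14 − 1)/(45 − 3) = 13/42 ≈ 0.310.

MAP estimate of p(blue) = 0.310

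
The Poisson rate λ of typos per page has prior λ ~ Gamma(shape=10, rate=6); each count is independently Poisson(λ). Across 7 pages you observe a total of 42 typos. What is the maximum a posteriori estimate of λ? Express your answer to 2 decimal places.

Σxᵢ = 42, n = 7.
Posterior ∝ λ^9e^(−6λ) · λ^42e^(−7λ) = λ^51e^(−13λ), i.e. Gamma(shape=52, rate=13).
The mode of a Gamma(a, b) with a ≥ 1 (shape–rate) is (a−1)/b = 51/13 ≈ 3.92.

λ̂_MAP = 3.92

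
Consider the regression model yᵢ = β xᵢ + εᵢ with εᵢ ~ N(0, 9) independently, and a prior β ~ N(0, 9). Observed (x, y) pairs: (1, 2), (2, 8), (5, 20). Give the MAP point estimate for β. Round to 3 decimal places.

log p(β | y) = −Σ(yᵢ − βxᵢ)²/(2·9) − β²/(2·9) + const.
Setting the derivative to zero: Σxᵢ(yᵢ − βxᵢ)/9 − β/9 = 0, so β = Σxᵢyᵢ / (Σxᵢ² + σ²/τ²).
Σxᵢyᵢ = 1·2 + 2·8 + 5·20 = 118; Σxᵢ² = 30; σ²/τ² = 1.
β̂_MAP = 118 / (30 + 1) = 118/31 ≈ 3.806.

β̂_MAP = 3.806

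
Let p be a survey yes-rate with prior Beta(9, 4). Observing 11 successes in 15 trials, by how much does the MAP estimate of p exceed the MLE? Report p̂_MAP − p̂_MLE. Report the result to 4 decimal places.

MAP − MLE = -0.0026

Posterior is Beta(20, 8); MAP = (20−1)/(28−2) = 19/26 ≈ 0.73077.
MLE ignores the prior: p̂_MLE = k/n = 11/15 ≈ 0.73333.
Difference = 19/26 − 11/15 = -1/390 ≈ -0.0026.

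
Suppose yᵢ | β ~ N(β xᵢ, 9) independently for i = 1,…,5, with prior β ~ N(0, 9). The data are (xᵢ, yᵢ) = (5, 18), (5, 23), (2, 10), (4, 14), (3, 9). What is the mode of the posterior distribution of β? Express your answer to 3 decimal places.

β̂_MAP = 3.850

log p(β | y) = −Σ(yᵢ − βxᵢ)²/(2·9) − β²/(2·9) + const.
Setting the derivative to zero: Σxᵢ(yᵢ − βxᵢ)/9 − β/9 = 0, so β = Σxᵢyᵢ / (Σxᵢ² + σ²/τ²).
Σxᵢyᵢ = 5·18 + 5·23 + 2·10 + 4·14 + 3·9 = 308; Σxᵢ² = 79; σ²/τ² = 1.
β̂_MAP = 308 / (79 + 1) = 308/80 ≈ 3.850.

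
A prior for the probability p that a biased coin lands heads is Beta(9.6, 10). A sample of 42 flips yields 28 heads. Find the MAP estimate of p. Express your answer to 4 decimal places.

p̂_MAP = 0.6141

Prior: Beta(9.6, 10).
Data: 28 successes in 42 trials. The binomial likelihood contributes p^28(1−p)^14, so the posterior is Beta(9.6+28, 10+14) = Beta(37.6, 24).
For Beta(a, b) with a, b > 1 the mode is (a−1)/(a+b−2) = 36.6/59.6 ≈ 0.6141.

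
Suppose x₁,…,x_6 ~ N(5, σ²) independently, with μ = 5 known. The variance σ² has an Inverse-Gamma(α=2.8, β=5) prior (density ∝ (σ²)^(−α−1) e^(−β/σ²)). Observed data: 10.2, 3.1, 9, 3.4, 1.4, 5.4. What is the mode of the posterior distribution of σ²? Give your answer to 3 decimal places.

Sum of squared deviations about the known mean: SS = (10.2−5)² + (3.1−5)² + (9−5)² + (3.4−5)² + (1.4−5)² + (5.4−5)² = 62.33.
The Normal likelihood contributes (σ²)^(−n/2) exp(−SS/(2σ²)), so the posterior is Inverse-Gamma(α + n/2, β + SS/2) = Inverse-Gamma(5.8, 36.165).
The mode of Inverse-Gamma(a, b) is b/(a+1) = 36.165/6.8 ≈ 5.318.

σ̂²_MAP = 5.318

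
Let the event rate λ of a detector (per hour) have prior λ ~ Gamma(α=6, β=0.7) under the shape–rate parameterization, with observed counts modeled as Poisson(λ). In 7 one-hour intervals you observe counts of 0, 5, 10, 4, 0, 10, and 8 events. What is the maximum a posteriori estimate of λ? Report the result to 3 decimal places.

Σxᵢ = 0+5+10+4+0+10+8 = 37, with n = 7.
Posterior ∝ λ^5e^(−0.7λ) · λ^37e^(−7λ) = λ^42e^(−7.7λ), i.e. Gamma(shape=43, rate=7.7).
The mode of a Gamma(a, b) with a ≥ 1 (shape–rate) is (a−1)/b = 42/7.7 ≈ 5.455.

λ̂_MAP = 5.455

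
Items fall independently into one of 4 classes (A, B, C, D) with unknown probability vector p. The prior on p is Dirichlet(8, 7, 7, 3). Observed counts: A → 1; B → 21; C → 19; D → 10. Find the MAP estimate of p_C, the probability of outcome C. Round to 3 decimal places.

The posterior is Dirichlet(αᵢ + nᵢ) = Dirichlet(9, 28, 26, 13).
For a Dirichlet(a₁,…,a_K) with all aᵢ > 1, the mode has j-th component (aⱼ − 1)/(Σaᵢ − K).
Here Σaᵢ = 76 and K = 4, so p_C = (26 − 1)/(76 − 4) = 25/72 ≈ 0.347.

MAP estimate of p_C = 0.347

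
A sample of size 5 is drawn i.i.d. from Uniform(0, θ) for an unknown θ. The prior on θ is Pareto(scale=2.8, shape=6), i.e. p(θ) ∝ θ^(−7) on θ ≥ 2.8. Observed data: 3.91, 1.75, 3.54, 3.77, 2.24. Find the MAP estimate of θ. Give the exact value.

θ̂_MAP = 3.91

The Uniform(0, θ) likelihood is θ^(−n) for θ ≥ max(xᵢ), zero otherwise. Here max(xᵢ) = 3.91.
Posterior ∝ θ^(−7) · θ^(−5) = θ^(−12) on θ ≥ max(2.8, 3.91) = 3.91.
This density is strictly decreasing in θ, so the posterior mode lies at the lower boundary of the support.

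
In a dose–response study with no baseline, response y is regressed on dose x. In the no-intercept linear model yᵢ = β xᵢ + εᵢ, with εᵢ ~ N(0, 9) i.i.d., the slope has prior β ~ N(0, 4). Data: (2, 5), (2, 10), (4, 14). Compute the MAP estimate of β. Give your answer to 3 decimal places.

β̂_MAP = 3.276

log p(β | y) = −Σ(yᵢ − βxᵢ)²/(2·9) − β²/(2·4) + const.
Setting the derivative to zero: Σxᵢ(yᵢ − βxᵢ)/9 − β/4 = 0, so β = Σxᵢyᵢ / (Σxᵢ² + σ²/τ²).
Σxᵢyᵢ = 2·5 + 2·10 + 4·14 = 86; Σxᵢ² = 24; σ²/τ² = 2.25.
β̂_MAP = 86 / (24 + 2.25) = 86/26.25 ≈ 3.276.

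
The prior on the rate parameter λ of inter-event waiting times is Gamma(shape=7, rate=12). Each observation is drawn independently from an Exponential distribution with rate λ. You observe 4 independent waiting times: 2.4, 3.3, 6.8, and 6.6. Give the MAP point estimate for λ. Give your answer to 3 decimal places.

The Exponential(rate=λ) likelihood is ∝ λ^n e^(−λΣtᵢ). Here n = 4 and Σtᵢ = 2.4 + 3.3 + 6.8 + 6.6 = 19.1.
Posterior ∝ λ^6e^(−12λ) · λ^4e^(−19.1λ) = λ^10e^(−31.1λ), i.e. Gamma(11, 31.1).
Mode = (a−1)/b = 10/31.1 ≈ 0.322.

λ̂_MAP = 0.322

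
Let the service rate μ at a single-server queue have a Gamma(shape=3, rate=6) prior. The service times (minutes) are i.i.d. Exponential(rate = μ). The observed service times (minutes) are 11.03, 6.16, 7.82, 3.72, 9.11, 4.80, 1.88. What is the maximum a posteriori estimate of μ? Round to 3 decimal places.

The Exponential(rate=μ) likelihood is ∝ μ^n e^(−μΣtᵢ). Here n = 7 and Σtᵢ = 11.03 + 6.16 + 7.82 + 3.72 + 9.11 + 4.80 + 1.88 = 44.52.
Posterior ∝ μ^2e^(−6μ) · μ^7e^(−44.52μ) = μ^9e^(−50.52μ), i.e. Gamma(10, 50.52).
Mode = (a−1)/b = 9/50.52 ≈ 0.178.

μ̂_MAP = 0.178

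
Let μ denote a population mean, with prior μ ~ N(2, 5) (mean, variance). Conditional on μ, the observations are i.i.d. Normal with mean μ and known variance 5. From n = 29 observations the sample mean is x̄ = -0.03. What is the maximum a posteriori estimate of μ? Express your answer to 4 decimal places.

n = 29, x̄ = -0.03.
For a Normal prior and Normal likelihood with known variance, the posterior is Normal; its mode equals its mean, the precision-weighted average.
Prior precision 1/σ₀² = 1/5 = 0.2; data precision n/σ² = 29/5 = 5.8.
μ̂ = (0.2·2 + 5.8·(-0.03)) / (0.2 + 5.8) = 0.226/6 = 113/3000 ≈ 0.0377.

μ̂_MAP = 0.0377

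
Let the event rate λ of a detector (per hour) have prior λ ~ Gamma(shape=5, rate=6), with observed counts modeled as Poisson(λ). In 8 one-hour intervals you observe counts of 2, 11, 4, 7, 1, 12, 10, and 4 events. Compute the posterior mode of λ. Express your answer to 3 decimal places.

Σxᵢ = 2+11+4+7+1+12+10+4 = 51, with n = 8.
Posterior ∝ λ^4e^(−6λ) · λ^51e^(−8λ) = λ^55e^(−14λ), i.e. Gamma(shape=56, rate=14).
The mode of a Gamma(a, b) with a ≥ 1 (shape–rate) is (a−1)/b = 55/14 ≈ 3.929.

λ̂_MAP = 3.929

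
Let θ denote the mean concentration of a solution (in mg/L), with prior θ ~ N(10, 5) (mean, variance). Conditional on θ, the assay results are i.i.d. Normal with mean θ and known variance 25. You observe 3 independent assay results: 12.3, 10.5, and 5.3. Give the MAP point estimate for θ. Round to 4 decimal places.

n = 3; x̄ = (12.3 + 10.5 + 5.3)/3 = 28.1/3 = 281/30 ≈ 9.3667.
For a Normal prior and Normal likelihood with known variance, the posterior is Normal; its mode equals its mean, the precision-weighted average.
Prior precision 1/σ₀² = 1/5 = 0.2; data precision n/σ² = 3/25 = 0.12.
θ̂ = (0.2·10 + 0.12·(281/30)) / (0.2 + 0.12) = 3.124/0.32 = 9.7625.

θ̂_MAP = 9.7625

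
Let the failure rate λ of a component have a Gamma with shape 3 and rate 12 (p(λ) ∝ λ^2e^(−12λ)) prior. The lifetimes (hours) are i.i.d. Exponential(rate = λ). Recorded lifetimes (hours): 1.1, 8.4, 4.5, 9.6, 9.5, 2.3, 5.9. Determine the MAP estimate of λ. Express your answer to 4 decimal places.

The Exponential(rate=λ) likelihood is ∝ λ^n e^(−λΣtᵢ). Here n = 7 and Σtᵢ = 1.1 + 8.4 + 4.5 + 9.6 + 9.5 + 2.3 + 5.9 = 41.3.
Posterior ∝ λ^2e^(−12λ) · λ^7e^(−41.3λ) = λ^9e^(−53.3λ), i.e. Gamma(10, 53.3).
Mode = (a−1)/b = 9/53.3 ≈ 0.1689.

λ̂_MAP = 0.1689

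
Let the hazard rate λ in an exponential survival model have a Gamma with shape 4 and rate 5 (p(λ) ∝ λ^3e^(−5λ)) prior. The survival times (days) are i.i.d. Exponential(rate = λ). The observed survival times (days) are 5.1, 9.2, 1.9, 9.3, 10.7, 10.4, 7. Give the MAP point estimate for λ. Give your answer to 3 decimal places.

The Exponential(rate=λ) likelihood is ∝ λ^n e^(−λΣtᵢ). Here n = 7 and Σtᵢ = 5.1 + 9.2 + 1.9 + 9.3 + 10.7 + 10.4 + 7 = 53.6.
Posterior ∝ λ^3e^(−5λ) · λ^7e^(−53.6λ) = λ^10e^(−58.6λ), i.e. Gamma(11, 58.6).
Mode = (a−1)/b = 10/58.6 ≈ 0.171.

λ̂_MAP = 0.171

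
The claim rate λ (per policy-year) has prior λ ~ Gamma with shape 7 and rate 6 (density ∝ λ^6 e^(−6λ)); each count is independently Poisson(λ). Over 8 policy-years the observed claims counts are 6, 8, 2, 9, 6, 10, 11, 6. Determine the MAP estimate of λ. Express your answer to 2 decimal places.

λ̂_MAP = 4.57

Σxᵢ = 6+8+2+9+6+10+11+6 = 58, with n = 8.
Posterior ∝ λ^6e^(−6λ) · λ^58e^(−8λ) = λ^64e^(−14λ), i.e. Gamma(shape=65, rate=14).
The mode of a Gamma(a, b) with a ≥ 1 (shape–rate) is (a−1)/b = 64/14 ≈ 4.57.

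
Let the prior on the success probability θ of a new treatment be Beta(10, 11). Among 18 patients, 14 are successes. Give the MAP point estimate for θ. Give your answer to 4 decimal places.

θ̂_MAP = 0.6216

Prior: Beta(10, 11).
Data: 14 successes in 18 trials. The binomial likelihood contributes θ^14(1−θ)^4, so the posterior is Beta(10+14, 11+4) = Beta(24, 15).
For Beta(a, b) with a, b > 1 the mode is (a−1)/(a+b−2) = 23/37 ≈ 0.6216.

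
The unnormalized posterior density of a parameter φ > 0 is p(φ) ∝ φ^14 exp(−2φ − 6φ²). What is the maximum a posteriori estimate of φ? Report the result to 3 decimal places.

ℓ'(φ) = 14/φ − 2 − 12φ. Setting this to zero and multiplying by φ: 12φ² + 2φ − 14 = 0.
φ = (−2 + √(2² + 4·12·14)) / (2·12) = (−2 + √676) / 24 = (−2 + 26)/24 = 1.
ℓ''(φ) = −14/φ² − 12 < 0, confirming a maximum.

φ̂_MAP = 1.000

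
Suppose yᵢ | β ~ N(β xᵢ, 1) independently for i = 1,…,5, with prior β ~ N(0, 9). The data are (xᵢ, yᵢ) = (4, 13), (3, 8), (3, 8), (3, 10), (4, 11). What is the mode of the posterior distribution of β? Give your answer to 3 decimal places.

β̂_MAP = 2.944

log p(β | y) = −Σ(yᵢ − βxᵢ)²/(2·1) − β²/(2·9) + const.
Setting the derivative to zero: Σxᵢ(yᵢ − βxᵢ)/1 − β/9 = 0, so β = Σxᵢyᵢ / (Σxᵢ² + σ²/τ²).
Σxᵢyᵢ = 4·13 + 3·8 + 3·8 + 3·10 + 4·11 = 174; Σxᵢ² = 59; σ²/τ² = 1/9.
β̂_MAP = 174 / (59 + 1/9) = 174/(532/9) = 783/266 ≈ 2.944.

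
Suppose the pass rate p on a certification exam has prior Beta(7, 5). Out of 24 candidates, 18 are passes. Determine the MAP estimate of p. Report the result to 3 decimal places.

Prior: Beta(7, 5).
Data: 18 successes in 24 trials. The binomial likelihood contributes p^18(1−p)^6, so the posterior is Beta(7+18, 5+6) = Beta(25, 11).
For Beta(a, b) with a, b > 1 the mode is (a−1)/(a+b−2) = 24/34 ≈ 0.706.

p̂_MAP = 0.706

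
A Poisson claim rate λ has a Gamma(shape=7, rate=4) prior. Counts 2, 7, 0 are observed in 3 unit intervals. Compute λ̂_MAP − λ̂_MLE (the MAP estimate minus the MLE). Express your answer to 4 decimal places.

Σxᵢ = 9. Posterior is Gamma(16, 7); MAP = (16−1)/7 = 15/7 ≈ 2.14286.
MLE = x̄ = 9/3 ≈ 3.00000.
Difference = 15/7 − 9/3 = -6/7 ≈ -0.8571.

MAP − MLE = -0.8571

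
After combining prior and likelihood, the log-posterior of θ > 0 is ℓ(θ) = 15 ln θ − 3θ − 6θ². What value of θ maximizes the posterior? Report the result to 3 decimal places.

ℓ'(θ) = 15/θ − 3 − 12θ. Setting this to zero and multiplying by θ: 12θ² + 3θ − 15 = 0.
θ = (−3 + √(3² + 4·12·15)) / (2·12) = (−3 + √729) / 24 = (−3 + 27)/24 = 1.
ℓ''(θ) = −15/θ² − 12 < 0, confirming a maximum.

θ̂_MAP = 1.000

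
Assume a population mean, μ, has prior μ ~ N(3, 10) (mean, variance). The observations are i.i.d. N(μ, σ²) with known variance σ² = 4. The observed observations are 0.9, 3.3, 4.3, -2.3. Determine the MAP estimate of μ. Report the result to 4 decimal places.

n = 4; x̄ = (0.9 + 3.3 + 4.3 + (-2.3))/4 = 6.2/4 = 1.55.
For a Normal prior and Normal likelihood with known variance, the posterior is Normal; its mode equals its mean, the precision-weighted average.
Prior precision 1/σ₀² = 1/10 = 0.1; data precision n/σ² = 4/4 = 1.
μ̂ = (0.1·3 + 1·1.55) / (0.1 + 1) = 1.85/1.1 = 37/22 ≈ 1.6818.

μ̂_MAP = 1.6818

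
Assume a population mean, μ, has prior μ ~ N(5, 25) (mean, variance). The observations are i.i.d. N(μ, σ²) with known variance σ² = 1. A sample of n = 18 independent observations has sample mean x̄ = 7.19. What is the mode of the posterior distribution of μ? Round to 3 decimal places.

n = 18, x̄ = 7.19.
For a Normal prior and Normal likelihood with known variance, the posterior is Normal; its mode equals its mean, the precision-weighted average.
Prior precision 1/σ₀² = 1/25 = 0.04; data precision n/σ² = 18/1 = 18.
μ̂ = (0.04·5 + 18·7.19) / (0.04 + 18) = 129.62/18.04 = 6481/902 ≈ 7.185.

μ̂_MAP = 7.185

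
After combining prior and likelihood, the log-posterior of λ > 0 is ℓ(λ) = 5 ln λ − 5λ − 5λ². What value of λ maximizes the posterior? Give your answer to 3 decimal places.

λ̂_MAP = 0.500

ℓ'(λ) = 5/λ − 5 − 10λ. Setting this to zero and multiplying by λ: 10λ² + 5λ − 5 = 0.
λ = (−5 + √(5² + 4·10·5)) / (2·10) = (−5 + √225) / 20 = (−5 + 15)/20 = 1/2.
ℓ''(λ) = −5/λ² − 10 < 0, confirming a maximum.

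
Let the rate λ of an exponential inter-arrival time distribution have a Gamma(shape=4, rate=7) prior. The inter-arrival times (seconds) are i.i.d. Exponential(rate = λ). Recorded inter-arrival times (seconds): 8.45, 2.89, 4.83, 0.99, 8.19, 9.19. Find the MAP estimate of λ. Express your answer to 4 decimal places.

The Exponential(rate=λ) likelihood is ∝ λ^n e^(−λΣtᵢ). Here n = 6 and Σtᵢ = 8.45 + 2.89 + 4.83 + 0.99 + 8.19 + 9.19 = 34.54.
Posterior ∝ λ^3e^(−7λ) · λ^6e^(−34.54λ) = λ^9e^(−41.54λ), i.e. Gamma(10, 41.54).
Mode = (a−1)/b = 9/41.54 ≈ 0.2167.

λ̂_MAP = 0.2167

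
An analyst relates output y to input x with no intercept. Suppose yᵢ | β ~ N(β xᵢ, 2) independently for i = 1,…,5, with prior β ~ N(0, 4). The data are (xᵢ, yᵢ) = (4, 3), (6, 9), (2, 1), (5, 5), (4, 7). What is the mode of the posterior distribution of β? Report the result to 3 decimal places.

log p(β | y) = −Σ(yᵢ − βxᵢ)²/(2·2) − β²/(2·4) + const.
Setting the derivative to zero: Σxᵢ(yᵢ − βxᵢ)/2 − β/4 = 0, so β = Σxᵢyᵢ / (Σxᵢ² + σ²/τ²).
Σxᵢyᵢ = 4·3 + 6·9 + 2·1 + 5·5 + 4·7 = 121; Σxᵢ² = 97; σ²/τ² = 0.5.
β̂_MAP = 121 / (97 + 0.5) = 121/97.5 ≈ 1.241.

β̂_MAP = 1.241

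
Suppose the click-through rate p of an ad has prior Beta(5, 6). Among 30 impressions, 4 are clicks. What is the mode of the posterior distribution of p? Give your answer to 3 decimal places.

Prior: Beta(5, 6).
Data: 4 successes in 30 trials. The binomial likelihood contributes p^4(1−p)^26, so the posterior is Beta(5+4, 6+26) = Beta(9, 32).
For Beta(a, b) with a, b > 1 the mode is (a−1)/(a+b−2) = 8/39 ≈ 0.205.

p̂_MAP = 0.205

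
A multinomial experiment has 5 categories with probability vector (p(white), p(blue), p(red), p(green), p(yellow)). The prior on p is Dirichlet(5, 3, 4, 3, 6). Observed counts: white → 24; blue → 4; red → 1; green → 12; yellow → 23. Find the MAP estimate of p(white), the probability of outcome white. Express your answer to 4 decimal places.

MAP estimate of p(white) = 0.3500

The posterior is Dirichlet(αᵢ + nᵢ) = Dirichlet(29, 7, 5, 15, 29).
For a Dirichlet(a₁,…,a_K) with all aᵢ > 1, the mode has j-th component (aⱼ − 1)/(Σaᵢ − K).
Here Σaᵢ = 85 and K = 5, so p(white) = (29 − 1)/(85 − 5) = 28/80 ≈ 0.3500.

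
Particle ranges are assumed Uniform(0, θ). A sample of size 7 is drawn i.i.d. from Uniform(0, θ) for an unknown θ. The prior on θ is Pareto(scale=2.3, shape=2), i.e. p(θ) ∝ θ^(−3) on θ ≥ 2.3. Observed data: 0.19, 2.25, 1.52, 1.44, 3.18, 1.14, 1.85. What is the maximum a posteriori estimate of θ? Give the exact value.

The Uniform(0, θ) likelihood is θ^(−n) for θ ≥ max(xᵢ), zero otherwise. Here max(xᵢ) = 3.18.
Posterior ∝ θ^(−3) · θ^(−7) = θ^(−10) on θ ≥ max(2.3, 3.18) = 3.18.
This density is strictly decreasing in θ, so the posterior mode lies at the lower boundary of the support.

θ̂_MAP = 3.18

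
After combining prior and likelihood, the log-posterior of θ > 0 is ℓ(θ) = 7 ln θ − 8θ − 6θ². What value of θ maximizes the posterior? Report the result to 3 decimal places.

ℓ'(θ) = 7/θ − 8 − 12θ. Setting this to zero and multiplying by θ: 12θ² + 8θ − 7 = 0.
θ = (−8 + √(8² + 4·12·7)) / (2·12) = (−8 + √400) / 24 = (−8 + 20)/24 = 1/2.
ℓ''(θ) = −7/θ² − 12 < 0, confirming a maximum.

θ̂_MAP = 0.500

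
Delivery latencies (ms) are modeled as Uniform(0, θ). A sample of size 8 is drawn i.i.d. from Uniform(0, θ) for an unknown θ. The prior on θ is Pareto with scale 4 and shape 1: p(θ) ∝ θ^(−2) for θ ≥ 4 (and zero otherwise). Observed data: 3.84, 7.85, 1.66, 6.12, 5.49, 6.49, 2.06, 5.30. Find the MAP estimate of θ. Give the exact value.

The Uniform(0, θ) likelihood is θ^(−n) for θ ≥ max(xᵢ), zero otherwise. Here max(xᵢ) = 7.85.
Posterior ∝ θ^(−2) · θ^(−8) = θ^(−10) on θ ≥ max(4, 7.85) = 7.85.
This density is strictly decreasing in θ, so the posterior mode lies at the lower boundary of the support.

θ̂_MAP = 7.85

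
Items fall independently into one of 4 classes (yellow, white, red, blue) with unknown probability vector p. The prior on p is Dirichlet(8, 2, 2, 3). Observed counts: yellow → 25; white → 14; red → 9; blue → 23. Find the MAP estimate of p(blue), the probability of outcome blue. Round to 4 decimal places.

The posterior is Dirichlet(αᵢ + nᵢ) = Dirichlet(33, 16, 11, 26).
For a Dirichlet(a₁,…,a_K) with all aᵢ > 1, the mode has j-th component (aⱼ − 1)/(Σaᵢ − K).
Here Σaᵢ = 86 and K = 4, so p(blue) = (26 − 1)/(86 − 4) = 25/82 ≈ 0.3049.

MAP estimate of p(blue) = 0.3049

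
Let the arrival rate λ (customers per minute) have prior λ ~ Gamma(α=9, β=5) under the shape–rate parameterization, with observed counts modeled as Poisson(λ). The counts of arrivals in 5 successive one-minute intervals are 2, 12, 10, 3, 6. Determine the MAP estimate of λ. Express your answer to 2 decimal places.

Σxᵢ = 2+12+10+3+6 = 33, with n = 5.
Posterior ∝ λ^8e^(−5λ) · λ^33e^(−5λ) = λ^41e^(−10λ), i.e. Gamma(shape=42, rate=10).
The mode of a Gamma(a, b) with a ≥ 1 (shape–rate) is (a−1)/b = 41/10 ≈ 4.10.

λ̂_MAP = 4.10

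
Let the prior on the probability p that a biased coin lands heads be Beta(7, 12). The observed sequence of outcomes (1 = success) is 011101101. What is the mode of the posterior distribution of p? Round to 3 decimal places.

p̂_MAP = 0.462

Prior: Beta(7, 12).
Data: 6 successes in 9 trials (from the sequence). The binomial likelihood contributes p^6(1−p)^3, so the posterior is Beta(7+6, 12+3) = Beta(13, 15).
For Beta(a, b) with a, b > 1 the mode is (a−1)/(a+b−2) = 12/26 ≈ 0.462.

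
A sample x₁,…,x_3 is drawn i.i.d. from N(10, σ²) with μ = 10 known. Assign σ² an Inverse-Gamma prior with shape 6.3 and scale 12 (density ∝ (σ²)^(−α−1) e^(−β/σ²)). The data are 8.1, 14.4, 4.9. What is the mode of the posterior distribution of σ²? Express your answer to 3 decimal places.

Sum of squared deviations about the known mean: SS = (8.1−10)² + (14.4−10)² + (4.9−10)² = 48.98.
The Normal likelihood contributes (σ²)^(−n/2) exp(−SS/(2σ²)), so the posterior is Inverse-Gamma(α + n/2, β + SS/2) = Inverse-Gamma(7.8, 36.49).
The mode of Inverse-Gamma(a, b) is b/(a+1) = 36.49/8.8 ≈ 4.147.

σ̂²_MAP = 4.147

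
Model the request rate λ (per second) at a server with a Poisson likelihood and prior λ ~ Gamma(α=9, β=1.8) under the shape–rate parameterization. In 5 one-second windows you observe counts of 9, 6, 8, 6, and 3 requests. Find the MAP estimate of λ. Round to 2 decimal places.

Σxᵢ = 9+6+8+6+3 = 32, with n = 5.
Posterior ∝ λ^8e^(−1.8λ) · λ^32e^(−5λ) = λ^40e^(−6.8λ), i.e. Gamma(shape=41, rate=6.8).
The mode of a Gamma(a, b) with a ≥ 1 (shape–rate) is (a−1)/b = 40/6.8 ≈ 5.88.

λ̂_MAP = 5.88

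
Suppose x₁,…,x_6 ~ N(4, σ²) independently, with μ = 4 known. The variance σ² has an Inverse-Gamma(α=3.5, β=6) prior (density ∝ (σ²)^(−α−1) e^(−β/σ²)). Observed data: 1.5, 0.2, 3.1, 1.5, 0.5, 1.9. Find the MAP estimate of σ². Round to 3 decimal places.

σ̂²_MAP = 3.761

Sum of squared deviations about the known mean: SS = (1.5−4)² + (0.2−4)² + (3.1−4)² + (1.5−4)² + (0.5−4)² + (1.9−4)² = 44.41.
The Normal likelihood contributes (σ²)^(−n/2) exp(−SS/(2σ²)), so the posterior is Inverse-Gamma(α + n/2, β + SS/2) = Inverse-Gamma(6.5, 28.205).
The mode of Inverse-Gamma(a, b) is b/(a+1) = 28.205/7.5 ≈ 3.761.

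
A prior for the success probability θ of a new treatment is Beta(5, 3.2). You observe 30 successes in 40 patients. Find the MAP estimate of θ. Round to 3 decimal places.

Prior: Beta(5, 3.2).
Data: 30 successes in 40 trials. The binomial likelihood contributes θ^30(1−θ)^10, so the posterior is Beta(5+30, 3.2+10) = Beta(35, 13.2).
For Beta(a, b) with a, b > 1 the mode is (a−1)/(a+b−2) = 34/46.2 ≈ 0.736.

θ̂_MAP = 0.736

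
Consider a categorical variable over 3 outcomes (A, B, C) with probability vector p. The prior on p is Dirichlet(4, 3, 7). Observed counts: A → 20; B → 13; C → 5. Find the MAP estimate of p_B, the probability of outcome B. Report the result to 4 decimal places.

The posterior is Dirichlet(αᵢ + nᵢ) = Dirichlet(24, 16, 12).
For a Dirichlet(a₁,…,a_K) with all aᵢ > 1, the mode has j-th component (aⱼ − 1)/(Σaᵢ − K).
Here Σaᵢ = 52 and K = 3, so p_B = (16 − 1)/(52 − 3) = 15/49 ≈ 0.3061.

MAP estimate of p_B = 0.3061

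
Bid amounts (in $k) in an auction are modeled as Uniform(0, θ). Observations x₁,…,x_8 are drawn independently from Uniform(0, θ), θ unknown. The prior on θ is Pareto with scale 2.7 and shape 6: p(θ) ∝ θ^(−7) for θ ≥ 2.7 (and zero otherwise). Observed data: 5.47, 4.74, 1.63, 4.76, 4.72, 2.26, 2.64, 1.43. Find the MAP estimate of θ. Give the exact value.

The Uniform(0, θ) likelihood is θ^(−n) for θ ≥ max(xᵢ), zero otherwise. Here max(xᵢ) = 5.47.
Posterior ∝ θ^(−7) · θ^(−8) = θ^(−15) on θ ≥ max(2.7, 5.47) = 5.47.
This density is strictly decreasing in θ, so the posterior mode lies at the lower boundary of the support.

θ̂_MAP = 5.47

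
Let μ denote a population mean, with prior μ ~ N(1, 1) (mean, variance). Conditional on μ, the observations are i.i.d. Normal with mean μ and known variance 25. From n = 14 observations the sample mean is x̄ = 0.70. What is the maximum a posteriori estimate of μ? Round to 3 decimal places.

μ̂_MAP = 0.892

n = 14, x̄ = 0.70.
For a Normal prior and Normal likelihood with known variance, the posterior is Normal; its mode equals its mean, the precision-weighted average.
Prior precision 1/σ₀² = 1/1 = 1; data precision n/σ² = 14/25 = 0.56.
μ̂ = (1·1 + 0.56·0.7) / (1 + 0.56) = 1.392/1.56 = 58/65 ≈ 0.892.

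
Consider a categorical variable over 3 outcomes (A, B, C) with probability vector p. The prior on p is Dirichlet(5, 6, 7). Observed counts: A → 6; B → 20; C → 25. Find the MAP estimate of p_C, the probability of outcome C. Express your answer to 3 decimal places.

The posterior is Dirichlet(αᵢ + nᵢ) = Dirichlet(11, 26, 32).
For a Dirichlet(a₁,…,a_K) with all aᵢ > 1, the mode has j-th component (aⱼ − 1)/(Σaᵢ − K).
Here Σaᵢ = 69 and K = 3, so p_C = (32 − 1)/(69 − 3) = 31/66 ≈ 0.470.

MAP estimate of p_C = 0.470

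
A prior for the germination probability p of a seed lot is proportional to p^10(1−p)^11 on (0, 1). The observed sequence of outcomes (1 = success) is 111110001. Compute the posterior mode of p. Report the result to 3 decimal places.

p̂_MAP = 0.533

The prior density ∝ p^10(1−p)^11 is the kernel of Beta(11, 12).
Data: 6 successes in 9 trials (from the sequence). The binomial likelihood contributes p^6(1−p)^3, so the posterior is Beta(11+6, 12+3) = Beta(17, 15).
For Beta(a, b) with a, b > 1 the mode is (a−1)/(a+b−2) = 16/30 ≈ 0.533.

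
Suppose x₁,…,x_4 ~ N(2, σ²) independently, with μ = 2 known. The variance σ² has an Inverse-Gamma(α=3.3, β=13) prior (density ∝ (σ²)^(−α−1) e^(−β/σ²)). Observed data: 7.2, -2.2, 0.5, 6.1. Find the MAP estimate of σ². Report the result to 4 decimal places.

σ̂²_MAP = 7.1222

Sum of squared deviations about the known mean: SS = (7.2−2)² + (-2.2−2)² + (0.5−2)² + (6.1−2)² = 63.74.
The Normal likelihood contributes (σ²)^(−n/2) exp(−SS/(2σ²)), so the posterior is Inverse-Gamma(α + n/2, β + SS/2) = Inverse-Gamma(5.3, 44.87).
The mode of Inverse-Gamma(a, b) is b/(a+1) = 44.87/6.3 ≈ 7.1222.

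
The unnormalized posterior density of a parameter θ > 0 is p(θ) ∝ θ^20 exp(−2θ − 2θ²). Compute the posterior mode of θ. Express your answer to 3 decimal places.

θ̂_MAP = 2.000

ℓ'(θ) = 20/θ − 2 − 4θ. Setting this to zero and multiplying by θ: 4θ² + 2θ − 20 = 0.
θ = (−2 + √(2² + 4·4·20)) / (2·4) = (−2 + √324) / 8 = (−2 + 18)/8 = 2.
ℓ''(θ) = −20/θ² − 4 < 0, confirming a maximum.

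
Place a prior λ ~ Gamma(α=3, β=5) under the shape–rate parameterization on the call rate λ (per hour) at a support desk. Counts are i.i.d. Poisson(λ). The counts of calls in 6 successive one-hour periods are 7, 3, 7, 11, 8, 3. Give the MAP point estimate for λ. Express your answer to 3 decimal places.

Σxᵢ = 7+3+7+11+8+3 = 39, with n = 6.
Posterior ∝ λ^2e^(−5λ) · λ^39e^(−6λ) = λ^41e^(−11λ), i.e. Gamma(shape=42, rate=11).
The mode of a Gamma(a, b) with a ≥ 1 (shape–rate) is (a−1)/b = 41/11 ≈ 3.727.

λ̂_MAP = 3.727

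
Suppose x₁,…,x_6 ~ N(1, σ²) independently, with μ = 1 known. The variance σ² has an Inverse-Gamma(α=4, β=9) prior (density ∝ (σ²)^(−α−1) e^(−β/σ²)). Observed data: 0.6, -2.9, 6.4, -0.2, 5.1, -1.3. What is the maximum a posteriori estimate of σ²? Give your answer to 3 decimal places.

σ̂²_MAP = 5.379

Sum of squared deviations about the known mean: SS = (0.6−1)² + (-2.9−1)² + (6.4−1)² + (-0.2−1)² + (5.1−1)² + (-1.3−1)² = 68.07.
The Normal likelihood contributes (σ²)^(−n/2) exp(−SS/(2σ²)), so the posterior is Inverse-Gamma(α + n/2, β + SS/2) = Inverse-Gamma(7, 43.035).
The mode of Inverse-Gamma(a, b) is b/(a+1) = 43.035/8 ≈ 5.379.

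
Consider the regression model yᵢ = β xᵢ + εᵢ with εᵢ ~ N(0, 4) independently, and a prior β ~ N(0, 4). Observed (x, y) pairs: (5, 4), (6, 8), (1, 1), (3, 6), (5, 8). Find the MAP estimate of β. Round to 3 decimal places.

log p(β | y) = −Σ(yᵢ − βxᵢ)²/(2·4) − β²/(2·4) + const.
Setting the derivative to zero: Σxᵢ(yᵢ − βxᵢ)/4 − β/4 = 0, so β = Σxᵢyᵢ / (Σxᵢ² + σ²/τ²).
Σxᵢyᵢ = 5·4 + 6·8 + 1·1 + 3·6 + 5·8 = 127; Σxᵢ² = 96; σ²/τ² = 1.
β̂_MAP = 127 / (96 + 1) = 127/97 ≈ 1.309.

β̂_MAP = 1.309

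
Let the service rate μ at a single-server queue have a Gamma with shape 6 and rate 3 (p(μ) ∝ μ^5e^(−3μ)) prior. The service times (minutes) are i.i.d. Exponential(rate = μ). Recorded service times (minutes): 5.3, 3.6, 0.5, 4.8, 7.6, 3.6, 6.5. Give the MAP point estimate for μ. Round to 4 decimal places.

μ̂_MAP = 0.3438

The Exponential(rate=μ) likelihood is ∝ μ^n e^(−μΣtᵢ). Here n = 7 and Σtᵢ = 5.3 + 3.6 + 0.5 + 4.8 + 7.6 + 3.6 + 6.5 = 31.9.
Posterior ∝ μ^5e^(−3μ) · μ^7e^(−31.9μ) = μ^12e^(−34.9μ), i.e. Gamma(13, 34.9).
Mode = (a−1)/b = 12/34.9 ≈ 0.3438.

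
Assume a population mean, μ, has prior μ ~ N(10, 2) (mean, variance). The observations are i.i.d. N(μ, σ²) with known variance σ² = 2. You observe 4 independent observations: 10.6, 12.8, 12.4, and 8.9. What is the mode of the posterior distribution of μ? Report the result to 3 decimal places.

μ̂_MAP = 10.940

n = 4; x̄ = (10.6 + 12.8 + 12.4 + 8.9)/4 = 44.7/4 = 11.175.
For a Normal prior and Normal likelihood with known variance, the posterior is Normal; its mode equals its mean, the precision-weighted average.
Prior precision 1/σ₀² = 1/2 = 0.5; data precision n/σ² = 4/2 = 2.
μ̂ = (0.5·10 + 2·11.175) / (0.5 + 2) = 27.35/2.5 = 10.940.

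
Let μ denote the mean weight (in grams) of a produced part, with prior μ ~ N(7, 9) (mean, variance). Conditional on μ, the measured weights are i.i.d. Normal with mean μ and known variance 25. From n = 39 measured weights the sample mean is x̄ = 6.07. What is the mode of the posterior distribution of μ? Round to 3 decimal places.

n = 39, x̄ = 6.07.
For a Normal prior and Normal likelihood with known variance, the posterior is Normal; its mode equals its mean, the precision-weighted average.
Prior precision 1/σ₀² = 1/9; data precision n/σ² = 39/25 = 1.56.
μ̂ = ((1/9)·7 + 1.56·6.07) / (1/9 + 1.56) = (230557/22500)/(376/225) = 230557/37600 ≈ 6.132.

μ̂_MAP = 6.132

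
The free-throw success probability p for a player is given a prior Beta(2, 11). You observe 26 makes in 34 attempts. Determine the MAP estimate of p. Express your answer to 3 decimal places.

p̂_MAP = 0.600

Prior: Beta(2, 11).
Data: 26 successes in 34 trials. The binomial likelihood contributes p^26(1−p)^8, so the posterior is Beta(2+26, 11+8) = Beta(28, 19).
For Beta(a, b) with a, b > 1 the mode is (a−1)/(a+b−2) = 27/45 ≈ 0.600.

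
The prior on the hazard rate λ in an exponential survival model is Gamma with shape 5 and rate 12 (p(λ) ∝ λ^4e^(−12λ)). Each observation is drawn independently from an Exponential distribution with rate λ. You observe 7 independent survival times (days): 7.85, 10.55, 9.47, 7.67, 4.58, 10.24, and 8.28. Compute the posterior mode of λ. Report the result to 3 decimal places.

The Exponential(rate=λ) likelihood is ∝ λ^n e^(−λΣtᵢ). Here n = 7 and Σtᵢ = 7.85 + 10.55 + 9.47 + 7.67 + 4.58 + 10.24 + 8.28 = 58.64.
Posterior ∝ λ^4e^(−12λ) · λ^7e^(−58.64λ) = λ^11e^(−70.64λ), i.e. Gamma(12, 70.64).
Mode = (a−1)/b = 11/70.64 ≈ 0.156.

λ̂_MAP = 0.156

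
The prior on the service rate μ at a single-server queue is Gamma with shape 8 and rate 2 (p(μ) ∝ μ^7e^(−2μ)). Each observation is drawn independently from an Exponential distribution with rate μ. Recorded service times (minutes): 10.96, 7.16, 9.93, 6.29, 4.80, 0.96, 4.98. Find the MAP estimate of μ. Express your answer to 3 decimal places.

The Exponential(rate=μ) likelihood is ∝ μ^n e^(−μΣtᵢ). Here n = 7 and Σtᵢ = 10.96 + 7.16 + 9.93 + 6.29 + 4.80 + 0.96 + 4.98 = 45.08.
Posterior ∝ μ^7e^(−2μ) · μ^7e^(−45.08μ) = μ^14e^(−47.08μ), i.e. Gamma(15, 47.08).
Mode = (a−1)/b = 14/47.08 ≈ 0.297.

μ̂_MAP = 0.297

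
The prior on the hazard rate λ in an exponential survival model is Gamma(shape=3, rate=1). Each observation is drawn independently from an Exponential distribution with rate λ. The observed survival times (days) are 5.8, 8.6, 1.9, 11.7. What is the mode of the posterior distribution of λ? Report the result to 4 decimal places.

The Exponential(rate=λ) likelihood is ∝ λ^n e^(−λΣtᵢ). Here n = 4 and Σtᵢ = 5.8 + 8.6 + 1.9 + 11.7 = 28.
Posterior ∝ λ^2e^(−1λ) · λ^4e^(−28λ) = λ^6e^(−29λ), i.e. Gamma(7, 29).
Mode = (a−1)/b = 6/29 ≈ 0.2069.

λ̂_MAP = 0.2069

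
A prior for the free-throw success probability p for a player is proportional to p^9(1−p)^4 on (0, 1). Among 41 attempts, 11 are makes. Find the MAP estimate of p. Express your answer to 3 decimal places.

The prior density ∝ p^9(1−p)^4 is the kernel of Beta(10, 5).
Data: 11 successes in 41 trials. The binomial likelihood contributes p^11(1−p)^30, so the posterior is Beta(10+11, 5+30) = Beta(21, 35).
For Beta(a, b) with a, b > 1 the mode is (a−1)/(a+b−2) = 20/54 ≈ 0.370.

p̂_MAP = 0.370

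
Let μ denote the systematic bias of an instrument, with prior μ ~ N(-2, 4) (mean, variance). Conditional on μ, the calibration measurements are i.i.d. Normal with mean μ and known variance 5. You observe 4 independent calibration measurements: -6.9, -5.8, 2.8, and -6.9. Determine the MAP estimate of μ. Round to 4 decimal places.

μ̂_MAP = -3.6762

n = 4; x̄ = ((-6.9) + (-5.8) + 2.8 + (-6.9))/4 = -16.8/4 = -4.2.
For a Normal prior and Normal likelihood with known variance, the posterior is Normal; its mode equals its mean, the precision-weighted average.
Prior precision 1/σ₀² = 1/4 = 0.25; data precision n/σ² = 4/5 = 0.8.
μ̂ = (0.25·(-2) + 0.8·(-4.2)) / (0.25 + 0.8) = (-3.86)/1.05 = -386/105 ≈ -3.6762.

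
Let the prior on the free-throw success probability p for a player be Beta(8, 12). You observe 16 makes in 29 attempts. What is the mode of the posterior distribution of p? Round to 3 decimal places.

p̂_MAP = 0.489

Prior: Beta(8, 12).
Data: 16 successes in 29 trials. The binomial likelihood contributes p^16(1−p)^13, so the posterior is Beta(8+16, 12+13) = Beta(24, 25).
For Beta(a, b) with a, b > 1 the mode is (a−1)/(a+b−2) = 23/47 ≈ 0.489.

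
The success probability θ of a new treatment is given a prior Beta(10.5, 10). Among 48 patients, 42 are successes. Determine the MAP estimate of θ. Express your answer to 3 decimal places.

Prior: Beta(10.5, 10).
Data: 42 successes in 48 trials. The binomial likelihood contributes θ^42(1−θ)^6, so the posterior is Beta(10.5+42, 10+6) = Beta(52.5, 16).
For Beta(a, b) with a, b > 1 the mode is (a−1)/(a+b−2) = 51.5/66.5 ≈ 0.774.

θ̂_MAP = 0.774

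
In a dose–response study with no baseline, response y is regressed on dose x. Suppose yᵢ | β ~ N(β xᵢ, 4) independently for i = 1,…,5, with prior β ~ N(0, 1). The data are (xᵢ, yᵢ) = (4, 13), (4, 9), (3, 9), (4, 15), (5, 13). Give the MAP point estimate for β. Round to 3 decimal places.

β̂_MAP = 2.791

log p(β | y) = −Σ(yᵢ − βxᵢ)²/(2·4) − β²/(2·1) + const.
Setting the derivative to zero: Σxᵢ(yᵢ − βxᵢ)/4 − β/1 = 0, so β = Σxᵢyᵢ / (Σxᵢ² + σ²/τ²).
Σxᵢyᵢ = 4·13 + 4·9 + 3·9 + 4·15 + 5·13 = 240; Σxᵢ² = 82; σ²/τ² = 4.
β̂_MAP = 240 / (82 + 4) = 240/86 ≈ 2.791.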